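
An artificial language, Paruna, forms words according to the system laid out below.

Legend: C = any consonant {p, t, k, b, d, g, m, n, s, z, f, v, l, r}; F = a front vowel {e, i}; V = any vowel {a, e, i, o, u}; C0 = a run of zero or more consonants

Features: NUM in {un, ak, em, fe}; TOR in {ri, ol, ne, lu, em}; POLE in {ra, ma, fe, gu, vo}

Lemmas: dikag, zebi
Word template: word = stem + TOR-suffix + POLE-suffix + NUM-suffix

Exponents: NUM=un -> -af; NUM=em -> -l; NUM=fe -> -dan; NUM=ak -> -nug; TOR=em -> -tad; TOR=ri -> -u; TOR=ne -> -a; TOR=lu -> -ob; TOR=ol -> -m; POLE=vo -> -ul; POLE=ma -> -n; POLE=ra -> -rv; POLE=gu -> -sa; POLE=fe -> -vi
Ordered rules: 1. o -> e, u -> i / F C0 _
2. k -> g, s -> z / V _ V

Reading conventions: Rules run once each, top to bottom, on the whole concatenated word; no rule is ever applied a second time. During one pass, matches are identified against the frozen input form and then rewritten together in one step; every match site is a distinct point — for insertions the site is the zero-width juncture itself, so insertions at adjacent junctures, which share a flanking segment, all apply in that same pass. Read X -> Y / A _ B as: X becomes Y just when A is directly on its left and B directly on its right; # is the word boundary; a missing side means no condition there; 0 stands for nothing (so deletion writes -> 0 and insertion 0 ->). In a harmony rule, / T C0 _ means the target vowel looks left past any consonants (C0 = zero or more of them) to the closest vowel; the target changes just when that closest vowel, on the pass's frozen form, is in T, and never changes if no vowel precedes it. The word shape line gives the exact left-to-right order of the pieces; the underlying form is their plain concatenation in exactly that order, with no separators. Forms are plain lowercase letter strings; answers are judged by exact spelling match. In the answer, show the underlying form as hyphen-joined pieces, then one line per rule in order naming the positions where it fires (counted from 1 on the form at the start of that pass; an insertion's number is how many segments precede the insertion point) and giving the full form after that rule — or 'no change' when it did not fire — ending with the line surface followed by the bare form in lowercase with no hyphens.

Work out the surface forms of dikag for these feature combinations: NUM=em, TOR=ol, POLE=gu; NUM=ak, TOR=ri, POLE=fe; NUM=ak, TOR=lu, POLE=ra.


cell NUM=em, TOR=ol, POLE=gu:
underlying: dikag-m-sa-l
1. o -> e, u -> i / F C0 _: no change
2. k -> g, s -> z / V _ V: fires at position(s) 3: digagmsal
surface: digagmsal

cell NUM=ak, TOR=ri, POLE=fe:
underlying: dikag-u-vi-nug
1. o -> e, u -> i / F C0 _: fires at position(s) 10: dikaguvinig
2. k -> g, s -> z / V _ V: fires at position(s) 3: digaguvinig
surface: digaguvinig

cell NUM=ak, TOR=lu, POLE=ra:
underlying: dikag-ob-rv-nug
1. o -> e, u -> i / F C0 _: no change
2. k -> g, s -> z / V _ V: fires at position(s) 3: digagobrvnug
surface: digagobrvnug


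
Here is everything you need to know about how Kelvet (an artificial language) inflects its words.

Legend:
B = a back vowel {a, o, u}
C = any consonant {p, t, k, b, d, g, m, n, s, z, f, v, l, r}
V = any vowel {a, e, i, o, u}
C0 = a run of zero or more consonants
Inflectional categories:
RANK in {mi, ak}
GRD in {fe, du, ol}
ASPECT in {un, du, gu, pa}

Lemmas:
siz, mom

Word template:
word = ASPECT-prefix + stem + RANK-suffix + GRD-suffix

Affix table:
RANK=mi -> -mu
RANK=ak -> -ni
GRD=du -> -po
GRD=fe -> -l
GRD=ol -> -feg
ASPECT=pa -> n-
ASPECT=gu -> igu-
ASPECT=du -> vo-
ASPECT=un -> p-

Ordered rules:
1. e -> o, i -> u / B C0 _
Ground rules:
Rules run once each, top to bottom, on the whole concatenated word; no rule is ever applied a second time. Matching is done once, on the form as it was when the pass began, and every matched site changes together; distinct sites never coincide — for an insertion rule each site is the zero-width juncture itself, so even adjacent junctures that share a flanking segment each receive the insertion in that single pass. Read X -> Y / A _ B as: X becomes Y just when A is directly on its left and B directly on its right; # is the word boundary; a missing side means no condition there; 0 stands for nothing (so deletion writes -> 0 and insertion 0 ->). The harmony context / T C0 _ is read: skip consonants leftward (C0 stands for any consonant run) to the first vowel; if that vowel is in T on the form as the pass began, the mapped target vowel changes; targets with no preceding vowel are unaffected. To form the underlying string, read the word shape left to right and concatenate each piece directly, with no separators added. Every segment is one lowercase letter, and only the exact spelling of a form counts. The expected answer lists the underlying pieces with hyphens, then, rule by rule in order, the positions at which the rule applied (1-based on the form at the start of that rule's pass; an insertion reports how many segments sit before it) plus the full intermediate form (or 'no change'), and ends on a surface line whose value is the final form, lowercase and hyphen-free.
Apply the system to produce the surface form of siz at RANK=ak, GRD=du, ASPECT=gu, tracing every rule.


underlying: igu-siz-ni-po
1. e -> o, i -> u / B C0 _: fires at position(s) 5: igusuznipo
surface: igusuznipo


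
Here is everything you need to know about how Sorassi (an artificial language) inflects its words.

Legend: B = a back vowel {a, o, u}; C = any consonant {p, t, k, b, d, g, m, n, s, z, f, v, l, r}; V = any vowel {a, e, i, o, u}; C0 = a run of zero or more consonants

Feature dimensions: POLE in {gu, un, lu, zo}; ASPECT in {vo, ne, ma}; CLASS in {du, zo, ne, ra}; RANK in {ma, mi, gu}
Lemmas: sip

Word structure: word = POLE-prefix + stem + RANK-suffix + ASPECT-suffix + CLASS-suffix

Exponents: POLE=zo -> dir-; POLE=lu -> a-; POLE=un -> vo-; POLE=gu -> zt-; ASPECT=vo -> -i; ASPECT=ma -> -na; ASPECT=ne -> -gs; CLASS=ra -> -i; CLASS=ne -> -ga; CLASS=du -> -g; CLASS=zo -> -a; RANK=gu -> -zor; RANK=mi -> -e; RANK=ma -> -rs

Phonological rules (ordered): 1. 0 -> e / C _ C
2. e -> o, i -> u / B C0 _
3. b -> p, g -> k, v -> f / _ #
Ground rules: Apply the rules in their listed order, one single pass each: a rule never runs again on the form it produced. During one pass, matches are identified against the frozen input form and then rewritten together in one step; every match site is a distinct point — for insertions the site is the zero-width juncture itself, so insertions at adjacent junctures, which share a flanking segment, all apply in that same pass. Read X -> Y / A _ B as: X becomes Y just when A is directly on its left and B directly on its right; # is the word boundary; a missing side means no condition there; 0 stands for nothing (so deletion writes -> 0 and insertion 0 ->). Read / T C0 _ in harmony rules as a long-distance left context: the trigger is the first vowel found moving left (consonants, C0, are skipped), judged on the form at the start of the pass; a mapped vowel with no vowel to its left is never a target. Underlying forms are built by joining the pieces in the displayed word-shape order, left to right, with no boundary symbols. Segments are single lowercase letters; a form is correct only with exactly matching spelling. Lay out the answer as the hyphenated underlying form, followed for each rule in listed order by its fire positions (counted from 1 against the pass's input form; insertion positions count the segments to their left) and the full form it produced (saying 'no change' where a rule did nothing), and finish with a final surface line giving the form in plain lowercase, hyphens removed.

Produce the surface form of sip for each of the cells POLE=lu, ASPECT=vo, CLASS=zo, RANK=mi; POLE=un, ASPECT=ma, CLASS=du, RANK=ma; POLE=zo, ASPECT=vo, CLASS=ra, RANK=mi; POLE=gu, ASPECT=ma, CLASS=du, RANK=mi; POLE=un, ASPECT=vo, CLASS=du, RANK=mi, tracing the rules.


cell POLE=lu, ASPECT=vo, CLASS=zo, RANK=mi:
underlying: a-sip-e-i-a
1. 0 -> e / C _ C: no change
2. e -> o, i -> u / B C0 _: fires at position(s) 3: asupeia
3. b -> p, g -> k, v -> f / _ #: no change
surface: asupeia

cell POLE=un, ASPECT=ma, CLASS=du, RANK=ma:
underlying: vo-sip-rs-na-g
1. 0 -> e / C _ C: inserts after position(s) 5, 6, 7: vosiperesenag
2. e -> o, i -> u / B C0 _: fires at position(s) 4: vosuperesenag
3. b -> p, g -> k, v -> f / _ #: fires at position(s) 13: vosuperesenak
surface: vosuperesenak

cell POLE=zo, ASPECT=vo, CLASS=ra, RANK=mi:
underlying: dir-sip-e-i-i
1. 0 -> e / C _ C: inserts after position(s) 3: diresipeii
2. e -> o, i -> u / B C0 _: no change
3. b -> p, g -> k, v -> f / _ #: no change
surface: diresipeii

cell POLE=gu, ASPECT=ma, CLASS=du, RANK=mi:
underlying: zt-sip-e-na-g
1. 0 -> e / C _ C: inserts after position(s) 1, 2: zetesipenag
2. e -> o, i -> u / B C0 _: no change
3. b -> p, g -> k, v -> f / _ #: fires at position(s) 11: zetesipenak
surface: zetesipenak

cell POLE=un, ASPECT=vo, CLASS=du, RANK=mi:
underlying: vo-sip-e-i-g
1. 0 -> e / C _ C: no change
2. e -> o, i -> u / B C0 _: fires at position(s) 4: vosupeig
3. b -> p, g -> k, v -> f / _ #: fires at position(s) 8: vosupeik
surface: vosupeik


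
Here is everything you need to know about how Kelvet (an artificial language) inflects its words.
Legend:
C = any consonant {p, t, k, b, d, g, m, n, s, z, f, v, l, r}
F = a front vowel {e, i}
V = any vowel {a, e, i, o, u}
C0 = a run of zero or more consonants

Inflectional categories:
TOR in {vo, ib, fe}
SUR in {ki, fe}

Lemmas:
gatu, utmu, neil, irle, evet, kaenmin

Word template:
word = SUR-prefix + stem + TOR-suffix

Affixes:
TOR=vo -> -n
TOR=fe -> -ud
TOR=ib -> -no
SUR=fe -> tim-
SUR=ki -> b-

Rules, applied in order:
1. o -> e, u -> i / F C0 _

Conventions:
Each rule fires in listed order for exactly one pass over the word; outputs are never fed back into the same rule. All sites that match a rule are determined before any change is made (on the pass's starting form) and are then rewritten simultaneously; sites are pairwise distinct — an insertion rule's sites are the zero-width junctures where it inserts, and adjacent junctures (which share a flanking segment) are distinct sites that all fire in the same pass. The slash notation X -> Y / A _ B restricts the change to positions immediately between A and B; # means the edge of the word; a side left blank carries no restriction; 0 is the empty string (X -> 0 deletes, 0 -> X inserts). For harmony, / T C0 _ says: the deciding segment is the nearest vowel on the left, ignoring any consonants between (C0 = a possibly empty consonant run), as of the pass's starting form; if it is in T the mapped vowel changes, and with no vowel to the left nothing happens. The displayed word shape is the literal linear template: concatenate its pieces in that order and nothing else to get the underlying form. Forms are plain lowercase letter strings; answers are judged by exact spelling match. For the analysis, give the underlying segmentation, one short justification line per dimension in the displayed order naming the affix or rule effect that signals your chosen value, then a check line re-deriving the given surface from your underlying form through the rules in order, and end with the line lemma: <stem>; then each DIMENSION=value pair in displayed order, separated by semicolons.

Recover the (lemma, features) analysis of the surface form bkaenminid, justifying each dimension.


underlying: b-kaenmin-ud
TOR=fe - signalled by the affix -ud
SUR=ki - signalled by the affix b-
check: bkaenminud -> bkaenminid
lemma: kaenmin; TOR=fe; SUR=ki


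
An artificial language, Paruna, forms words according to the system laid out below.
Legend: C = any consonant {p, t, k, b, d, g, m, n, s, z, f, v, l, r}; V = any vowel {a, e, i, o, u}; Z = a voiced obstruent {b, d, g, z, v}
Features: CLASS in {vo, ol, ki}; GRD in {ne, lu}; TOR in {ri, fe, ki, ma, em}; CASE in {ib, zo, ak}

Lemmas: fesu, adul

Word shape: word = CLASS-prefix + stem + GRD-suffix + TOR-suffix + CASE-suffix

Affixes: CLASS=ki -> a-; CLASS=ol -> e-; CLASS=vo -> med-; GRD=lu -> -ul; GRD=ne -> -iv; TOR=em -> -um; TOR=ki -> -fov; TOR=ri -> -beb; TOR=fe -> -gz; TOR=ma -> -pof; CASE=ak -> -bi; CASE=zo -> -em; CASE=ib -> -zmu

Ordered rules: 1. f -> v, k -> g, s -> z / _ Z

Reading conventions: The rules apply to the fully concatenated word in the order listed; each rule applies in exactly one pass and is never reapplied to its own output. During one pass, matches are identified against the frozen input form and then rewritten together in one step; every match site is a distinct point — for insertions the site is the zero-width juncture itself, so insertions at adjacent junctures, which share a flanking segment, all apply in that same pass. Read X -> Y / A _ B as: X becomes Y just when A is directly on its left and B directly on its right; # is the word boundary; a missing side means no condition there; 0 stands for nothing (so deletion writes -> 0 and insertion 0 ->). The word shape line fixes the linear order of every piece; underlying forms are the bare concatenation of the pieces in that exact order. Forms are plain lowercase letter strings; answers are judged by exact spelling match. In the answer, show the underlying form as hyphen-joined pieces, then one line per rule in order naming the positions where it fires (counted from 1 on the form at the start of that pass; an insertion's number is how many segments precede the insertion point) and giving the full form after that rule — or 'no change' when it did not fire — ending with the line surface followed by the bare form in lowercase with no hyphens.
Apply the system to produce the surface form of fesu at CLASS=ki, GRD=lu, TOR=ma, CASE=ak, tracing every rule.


underlying: a-fesu-ul-pof-bi
1. f -> v, k -> g, s -> z / _ Z: fires at position(s) 10: afesuulpovbi
surface: afesuulpovbi


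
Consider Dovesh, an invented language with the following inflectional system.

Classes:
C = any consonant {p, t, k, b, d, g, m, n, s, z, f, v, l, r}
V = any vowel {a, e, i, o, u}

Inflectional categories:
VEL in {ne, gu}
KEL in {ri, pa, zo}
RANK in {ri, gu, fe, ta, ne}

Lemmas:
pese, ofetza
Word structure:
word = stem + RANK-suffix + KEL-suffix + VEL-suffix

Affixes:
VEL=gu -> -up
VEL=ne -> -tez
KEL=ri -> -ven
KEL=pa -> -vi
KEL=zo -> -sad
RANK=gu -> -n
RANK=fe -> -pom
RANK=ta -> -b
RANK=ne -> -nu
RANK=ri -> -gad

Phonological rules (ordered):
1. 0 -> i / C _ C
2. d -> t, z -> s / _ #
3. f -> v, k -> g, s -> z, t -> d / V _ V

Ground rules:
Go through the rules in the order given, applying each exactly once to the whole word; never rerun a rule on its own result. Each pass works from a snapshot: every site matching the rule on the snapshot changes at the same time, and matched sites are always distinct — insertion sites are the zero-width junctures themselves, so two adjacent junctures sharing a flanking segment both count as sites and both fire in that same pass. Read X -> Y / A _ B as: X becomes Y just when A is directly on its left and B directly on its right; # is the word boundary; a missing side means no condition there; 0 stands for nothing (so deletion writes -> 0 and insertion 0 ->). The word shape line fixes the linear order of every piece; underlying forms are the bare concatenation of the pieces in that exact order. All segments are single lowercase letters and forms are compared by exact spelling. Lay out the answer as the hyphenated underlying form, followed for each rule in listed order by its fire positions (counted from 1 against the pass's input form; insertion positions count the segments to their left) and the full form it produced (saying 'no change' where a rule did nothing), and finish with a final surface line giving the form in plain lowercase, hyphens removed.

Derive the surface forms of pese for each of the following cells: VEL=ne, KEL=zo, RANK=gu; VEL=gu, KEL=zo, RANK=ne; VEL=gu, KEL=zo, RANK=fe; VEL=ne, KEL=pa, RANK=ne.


cell VEL=ne, KEL=zo, RANK=gu:
underlying: pese-n-sad-tez
1. 0 -> i / C _ C: inserts after position(s) 5, 8: pesenisaditez
2. d -> t, z -> s / _ #: fires at position(s) 13: pesenisadites
3. f -> v, k -> g, s -> z, t -> d / V _ V: fires at position(s) 3, 7, 11: pezenizadides
surface: pezenizadides

cell VEL=gu, KEL=zo, RANK=ne:
underlying: pese-nu-sad-up
1. 0 -> i / C _ C: no change
2. d -> t, z -> s / _ #: no change
3. f -> v, k -> g, s -> z, t -> d / V _ V: fires at position(s) 3, 7: pezenuzadup
surface: pezenuzadup

cell VEL=gu, KEL=zo, RANK=fe:
underlying: pese-pom-sad-up
1. 0 -> i / C _ C: inserts after position(s) 7: pesepomisadup
2. d -> t, z -> s / _ #: no change
3. f -> v, k -> g, s -> z, t -> d / V _ V: fires at position(s) 3, 9: pezepomizadup
surface: pezepomizadup

cell VEL=ne, KEL=pa, RANK=ne:
underlying: pese-nu-vi-tez
1. 0 -> i / C _ C: no change
2. d -> t, z -> s / _ #: fires at position(s) 11: pesenuvites
3. f -> v, k -> g, s -> z, t -> d / V _ V: fires at position(s) 3, 9: pezenuvides
surface: pezenuvides


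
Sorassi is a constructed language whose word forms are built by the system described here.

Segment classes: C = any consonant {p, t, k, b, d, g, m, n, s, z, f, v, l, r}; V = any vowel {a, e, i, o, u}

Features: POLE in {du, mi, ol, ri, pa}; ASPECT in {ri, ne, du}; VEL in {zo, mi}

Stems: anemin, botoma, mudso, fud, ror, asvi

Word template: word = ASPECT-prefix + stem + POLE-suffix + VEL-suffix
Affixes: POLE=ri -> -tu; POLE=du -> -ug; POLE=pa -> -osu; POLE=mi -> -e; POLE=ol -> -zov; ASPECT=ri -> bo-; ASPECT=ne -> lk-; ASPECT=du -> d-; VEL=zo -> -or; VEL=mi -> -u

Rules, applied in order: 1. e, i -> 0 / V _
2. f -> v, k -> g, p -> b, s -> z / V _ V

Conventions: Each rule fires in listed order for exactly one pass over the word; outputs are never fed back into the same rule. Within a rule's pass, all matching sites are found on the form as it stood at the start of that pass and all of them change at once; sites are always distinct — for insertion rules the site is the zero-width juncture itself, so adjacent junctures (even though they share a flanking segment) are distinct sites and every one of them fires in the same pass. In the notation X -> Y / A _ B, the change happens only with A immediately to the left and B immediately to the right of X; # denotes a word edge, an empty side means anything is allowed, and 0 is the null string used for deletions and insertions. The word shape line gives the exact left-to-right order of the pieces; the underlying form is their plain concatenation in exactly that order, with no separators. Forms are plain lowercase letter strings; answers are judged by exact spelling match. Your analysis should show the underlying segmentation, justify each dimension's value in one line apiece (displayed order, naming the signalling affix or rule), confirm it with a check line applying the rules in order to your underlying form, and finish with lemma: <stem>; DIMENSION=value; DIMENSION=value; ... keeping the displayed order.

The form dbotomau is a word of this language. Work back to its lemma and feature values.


underlying: d-botoma-e-u
POLE=mi - signalled by the affix -e
ASPECT=du - signalled by the affix d-
VEL=mi - signalled by the affix -u
check: dbotomaeu -> dbotomau -> dbotomau
lemma: botoma; POLE=mi; ASPECT=du; VEL=mi


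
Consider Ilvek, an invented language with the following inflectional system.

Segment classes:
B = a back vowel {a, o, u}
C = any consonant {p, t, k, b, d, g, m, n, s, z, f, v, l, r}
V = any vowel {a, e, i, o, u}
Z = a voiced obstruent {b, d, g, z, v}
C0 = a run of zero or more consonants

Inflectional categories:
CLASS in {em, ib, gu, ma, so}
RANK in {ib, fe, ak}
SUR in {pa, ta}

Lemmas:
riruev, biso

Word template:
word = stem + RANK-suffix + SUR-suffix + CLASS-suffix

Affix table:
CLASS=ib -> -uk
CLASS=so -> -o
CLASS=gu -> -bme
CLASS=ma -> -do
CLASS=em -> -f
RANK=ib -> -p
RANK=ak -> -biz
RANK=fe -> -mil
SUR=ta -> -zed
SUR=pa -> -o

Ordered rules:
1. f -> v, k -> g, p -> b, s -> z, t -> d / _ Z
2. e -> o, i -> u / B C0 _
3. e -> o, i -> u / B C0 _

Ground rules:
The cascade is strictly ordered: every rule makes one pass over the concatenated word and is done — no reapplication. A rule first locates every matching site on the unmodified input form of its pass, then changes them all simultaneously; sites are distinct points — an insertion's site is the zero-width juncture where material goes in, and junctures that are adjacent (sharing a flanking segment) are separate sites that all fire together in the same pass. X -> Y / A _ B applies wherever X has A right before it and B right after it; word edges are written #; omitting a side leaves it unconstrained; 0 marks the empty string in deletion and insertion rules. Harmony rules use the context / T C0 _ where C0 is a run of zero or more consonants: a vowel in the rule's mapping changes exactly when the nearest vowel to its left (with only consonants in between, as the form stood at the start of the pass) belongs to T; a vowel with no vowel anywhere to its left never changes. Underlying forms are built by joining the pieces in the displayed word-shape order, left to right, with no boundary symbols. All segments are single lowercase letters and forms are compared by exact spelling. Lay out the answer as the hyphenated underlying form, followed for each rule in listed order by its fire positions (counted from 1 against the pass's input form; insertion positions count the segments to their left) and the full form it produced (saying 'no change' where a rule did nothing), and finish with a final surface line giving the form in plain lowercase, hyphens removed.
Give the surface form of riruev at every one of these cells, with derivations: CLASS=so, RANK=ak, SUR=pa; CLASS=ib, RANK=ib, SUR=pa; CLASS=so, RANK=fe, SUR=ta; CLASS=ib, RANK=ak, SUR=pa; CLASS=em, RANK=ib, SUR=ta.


cell CLASS=so, RANK=ak, SUR=pa:
underlying: riruev-biz-o-o
1. f -> v, k -> g, p -> b, s -> z, t -> d / _ Z: no change
2. e -> o, i -> u / B C0 _: fires at position(s) 5: riruovbizoo
3. e -> o, i -> u / B C0 _: fires at position(s) 8: riruovbuzoo
surface: riruovbuzoo

cell CLASS=ib, RANK=ib, SUR=pa:
underlying: riruev-p-o-uk
1. f -> v, k -> g, p -> b, s -> z, t -> d / _ Z: no change
2. e -> o, i -> u / B C0 _: fires at position(s) 5: riruovpouk
3. e -> o, i -> u / B C0 _: no change
surface: riruovpouk

cell CLASS=so, RANK=fe, SUR=ta:
underlying: riruev-mil-zed-o
1. f -> v, k -> g, p -> b, s -> z, t -> d / _ Z: no change
2. e -> o, i -> u / B C0 _: fires at position(s) 5: riruovmilzedo
3. e -> o, i -> u / B C0 _: fires at position(s) 8: riruovmulzedo
surface: riruovmulzedo

cell CLASS=ib, RANK=ak, SUR=pa:
underlying: riruev-biz-o-uk
1. f -> v, k -> g, p -> b, s -> z, t -> d / _ Z: no change
2. e -> o, i -> u / B C0 _: fires at position(s) 5: riruovbizouk
3. e -> o, i -> u / B C0 _: fires at position(s) 8: riruovbuzouk
surface: riruovbuzouk

cell CLASS=em, RANK=ib, SUR=ta:
underlying: riruev-p-zed-f
1. f -> v, k -> g, p -> b, s -> z, t -> d / _ Z: fires at position(s) 7: riruevbzedf
2. e -> o, i -> u / B C0 _: fires at position(s) 5: riruovbzedf
3. e -> o, i -> u / B C0 _: fires at position(s) 9: riruovbzodf
surface: riruovbzodf


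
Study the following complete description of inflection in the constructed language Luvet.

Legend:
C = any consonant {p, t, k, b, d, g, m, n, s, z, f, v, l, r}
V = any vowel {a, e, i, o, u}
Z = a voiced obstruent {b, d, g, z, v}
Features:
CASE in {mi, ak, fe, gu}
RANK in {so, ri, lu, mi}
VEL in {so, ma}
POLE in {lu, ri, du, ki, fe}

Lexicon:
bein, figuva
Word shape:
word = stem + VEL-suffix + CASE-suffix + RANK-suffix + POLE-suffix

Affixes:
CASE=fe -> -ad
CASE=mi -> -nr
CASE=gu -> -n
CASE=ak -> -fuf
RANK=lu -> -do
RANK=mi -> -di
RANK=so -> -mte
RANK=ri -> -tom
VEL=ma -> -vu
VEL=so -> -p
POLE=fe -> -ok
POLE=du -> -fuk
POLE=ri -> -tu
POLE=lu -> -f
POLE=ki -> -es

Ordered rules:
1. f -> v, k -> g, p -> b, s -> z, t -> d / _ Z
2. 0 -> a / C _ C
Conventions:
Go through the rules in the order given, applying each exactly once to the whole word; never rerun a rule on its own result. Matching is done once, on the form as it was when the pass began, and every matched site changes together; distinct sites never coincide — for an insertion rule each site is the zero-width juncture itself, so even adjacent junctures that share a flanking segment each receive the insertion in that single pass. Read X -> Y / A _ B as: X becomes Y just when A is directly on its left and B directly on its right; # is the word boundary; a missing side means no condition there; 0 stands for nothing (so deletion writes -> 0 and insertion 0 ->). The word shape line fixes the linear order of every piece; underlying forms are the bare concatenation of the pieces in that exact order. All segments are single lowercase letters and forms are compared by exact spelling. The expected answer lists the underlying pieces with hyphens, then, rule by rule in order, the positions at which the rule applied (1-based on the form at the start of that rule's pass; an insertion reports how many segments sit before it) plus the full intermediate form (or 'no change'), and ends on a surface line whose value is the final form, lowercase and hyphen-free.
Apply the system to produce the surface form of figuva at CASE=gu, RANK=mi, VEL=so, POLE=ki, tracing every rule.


underlying: figuva-p-n-di-es
1. f -> v, k -> g, p -> b, s -> z, t -> d / _ Z: no change
2. 0 -> a / C _ C: inserts after position(s) 7, 8: figuvapanadies
surface: figuvapanadies


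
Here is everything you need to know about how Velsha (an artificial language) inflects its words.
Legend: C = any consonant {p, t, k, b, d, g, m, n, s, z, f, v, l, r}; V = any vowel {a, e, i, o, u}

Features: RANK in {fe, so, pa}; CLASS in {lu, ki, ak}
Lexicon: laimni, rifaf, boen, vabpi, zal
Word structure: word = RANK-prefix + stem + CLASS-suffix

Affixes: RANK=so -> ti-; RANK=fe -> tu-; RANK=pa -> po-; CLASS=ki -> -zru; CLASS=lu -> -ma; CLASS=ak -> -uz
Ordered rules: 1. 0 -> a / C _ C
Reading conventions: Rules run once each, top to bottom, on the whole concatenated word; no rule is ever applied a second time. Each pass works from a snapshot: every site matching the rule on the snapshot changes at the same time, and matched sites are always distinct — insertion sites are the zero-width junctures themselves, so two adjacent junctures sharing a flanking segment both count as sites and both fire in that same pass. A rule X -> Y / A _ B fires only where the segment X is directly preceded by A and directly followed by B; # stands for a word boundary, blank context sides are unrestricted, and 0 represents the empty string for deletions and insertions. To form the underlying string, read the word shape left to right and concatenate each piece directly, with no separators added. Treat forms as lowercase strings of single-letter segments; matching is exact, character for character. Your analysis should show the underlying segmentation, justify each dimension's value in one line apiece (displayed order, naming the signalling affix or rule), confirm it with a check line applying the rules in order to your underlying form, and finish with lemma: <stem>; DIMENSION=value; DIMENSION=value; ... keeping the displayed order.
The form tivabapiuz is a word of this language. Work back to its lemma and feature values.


underlying: ti-vabpi-uz
RANK=so - signalled by the affix ti-
CLASS=ak - signalled by the affix -uz
check: tivabpiuz -> tivabapiuz
lemma: vabpi; RANK=so; CLASS=ak


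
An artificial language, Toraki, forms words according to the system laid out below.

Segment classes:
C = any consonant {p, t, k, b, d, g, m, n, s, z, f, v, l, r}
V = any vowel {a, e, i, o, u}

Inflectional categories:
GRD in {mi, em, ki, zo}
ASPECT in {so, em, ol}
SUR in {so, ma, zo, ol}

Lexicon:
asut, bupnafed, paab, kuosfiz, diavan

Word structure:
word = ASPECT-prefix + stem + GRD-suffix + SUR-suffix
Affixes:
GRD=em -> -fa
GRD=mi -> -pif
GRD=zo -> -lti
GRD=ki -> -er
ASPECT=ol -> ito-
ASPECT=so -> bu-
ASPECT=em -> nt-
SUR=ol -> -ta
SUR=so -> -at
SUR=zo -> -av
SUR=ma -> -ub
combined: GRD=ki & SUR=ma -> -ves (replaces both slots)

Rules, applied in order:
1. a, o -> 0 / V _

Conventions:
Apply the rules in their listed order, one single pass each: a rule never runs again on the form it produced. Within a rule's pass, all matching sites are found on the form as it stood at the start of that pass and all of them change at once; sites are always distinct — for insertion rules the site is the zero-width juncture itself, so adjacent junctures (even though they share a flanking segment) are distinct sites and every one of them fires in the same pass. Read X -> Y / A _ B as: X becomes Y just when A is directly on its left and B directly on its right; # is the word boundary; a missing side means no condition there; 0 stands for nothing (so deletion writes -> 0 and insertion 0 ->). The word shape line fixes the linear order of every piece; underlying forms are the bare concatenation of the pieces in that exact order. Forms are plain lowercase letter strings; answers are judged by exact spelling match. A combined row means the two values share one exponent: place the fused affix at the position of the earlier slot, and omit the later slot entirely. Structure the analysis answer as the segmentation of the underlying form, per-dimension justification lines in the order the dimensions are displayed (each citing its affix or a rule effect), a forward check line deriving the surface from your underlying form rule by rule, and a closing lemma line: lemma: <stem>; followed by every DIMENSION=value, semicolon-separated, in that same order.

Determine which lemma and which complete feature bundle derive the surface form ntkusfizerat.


underlying: nt-kuosfiz-er-at
GRD=ki - signalled by the affix -er
ASPECT=em - signalled by the affix nt-
SUR=so - signalled by the affix -at
check: ntkuosfizerat -> ntkusfizerat
lemma: kuosfiz; GRD=ki; ASPECT=em; SUR=so


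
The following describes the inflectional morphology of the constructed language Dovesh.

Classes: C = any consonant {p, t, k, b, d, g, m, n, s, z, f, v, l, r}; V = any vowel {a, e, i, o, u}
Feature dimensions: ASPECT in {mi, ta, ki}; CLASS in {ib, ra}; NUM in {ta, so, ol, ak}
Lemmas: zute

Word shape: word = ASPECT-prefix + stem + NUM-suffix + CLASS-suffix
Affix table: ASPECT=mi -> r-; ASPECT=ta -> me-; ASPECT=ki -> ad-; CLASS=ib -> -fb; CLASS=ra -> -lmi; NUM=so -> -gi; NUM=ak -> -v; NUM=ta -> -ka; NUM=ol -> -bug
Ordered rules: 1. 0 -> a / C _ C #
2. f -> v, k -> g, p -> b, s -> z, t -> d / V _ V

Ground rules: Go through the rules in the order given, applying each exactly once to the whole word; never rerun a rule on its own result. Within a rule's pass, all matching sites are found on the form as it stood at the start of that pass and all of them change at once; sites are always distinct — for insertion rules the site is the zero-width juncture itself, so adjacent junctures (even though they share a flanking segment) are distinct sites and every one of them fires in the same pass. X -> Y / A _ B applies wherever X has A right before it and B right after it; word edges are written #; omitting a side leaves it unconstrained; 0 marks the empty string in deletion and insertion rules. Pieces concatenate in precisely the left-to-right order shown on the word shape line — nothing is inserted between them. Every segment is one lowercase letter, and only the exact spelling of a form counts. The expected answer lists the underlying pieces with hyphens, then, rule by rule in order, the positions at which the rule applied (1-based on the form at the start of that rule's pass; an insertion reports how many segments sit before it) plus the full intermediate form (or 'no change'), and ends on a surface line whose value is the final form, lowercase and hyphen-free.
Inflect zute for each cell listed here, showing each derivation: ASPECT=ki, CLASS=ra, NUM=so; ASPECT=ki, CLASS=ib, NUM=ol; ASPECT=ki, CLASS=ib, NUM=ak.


cell ASPECT=ki, CLASS=ra, NUM=so:
underlying: ad-zute-gi-lmi
1. 0 -> a / C _ C #: no change
2. f -> v, k -> g, p -> b, s -> z, t -> d / V _ V: fires at position(s) 5: adzudegilmi
surface: adzudegilmi

cell ASPECT=ki, CLASS=ib, NUM=ol:
underlying: ad-zute-bug-fb
1. 0 -> a / C _ C #: inserts after position(s) 10: adzutebugfab
2. f -> v, k -> g, p -> b, s -> z, t -> d / V _ V: fires at position(s) 5: adzudebugfab
surface: adzudebugfab

cell ASPECT=ki, CLASS=ib, NUM=ak:
underlying: ad-zute-v-fb
1. 0 -> a / C _ C #: inserts after position(s) 8: adzutevfab
2. f -> v, k -> g, p -> b, s -> z, t -> d / V _ V: fires at position(s) 5: adzudevfab
surface: adzudevfab


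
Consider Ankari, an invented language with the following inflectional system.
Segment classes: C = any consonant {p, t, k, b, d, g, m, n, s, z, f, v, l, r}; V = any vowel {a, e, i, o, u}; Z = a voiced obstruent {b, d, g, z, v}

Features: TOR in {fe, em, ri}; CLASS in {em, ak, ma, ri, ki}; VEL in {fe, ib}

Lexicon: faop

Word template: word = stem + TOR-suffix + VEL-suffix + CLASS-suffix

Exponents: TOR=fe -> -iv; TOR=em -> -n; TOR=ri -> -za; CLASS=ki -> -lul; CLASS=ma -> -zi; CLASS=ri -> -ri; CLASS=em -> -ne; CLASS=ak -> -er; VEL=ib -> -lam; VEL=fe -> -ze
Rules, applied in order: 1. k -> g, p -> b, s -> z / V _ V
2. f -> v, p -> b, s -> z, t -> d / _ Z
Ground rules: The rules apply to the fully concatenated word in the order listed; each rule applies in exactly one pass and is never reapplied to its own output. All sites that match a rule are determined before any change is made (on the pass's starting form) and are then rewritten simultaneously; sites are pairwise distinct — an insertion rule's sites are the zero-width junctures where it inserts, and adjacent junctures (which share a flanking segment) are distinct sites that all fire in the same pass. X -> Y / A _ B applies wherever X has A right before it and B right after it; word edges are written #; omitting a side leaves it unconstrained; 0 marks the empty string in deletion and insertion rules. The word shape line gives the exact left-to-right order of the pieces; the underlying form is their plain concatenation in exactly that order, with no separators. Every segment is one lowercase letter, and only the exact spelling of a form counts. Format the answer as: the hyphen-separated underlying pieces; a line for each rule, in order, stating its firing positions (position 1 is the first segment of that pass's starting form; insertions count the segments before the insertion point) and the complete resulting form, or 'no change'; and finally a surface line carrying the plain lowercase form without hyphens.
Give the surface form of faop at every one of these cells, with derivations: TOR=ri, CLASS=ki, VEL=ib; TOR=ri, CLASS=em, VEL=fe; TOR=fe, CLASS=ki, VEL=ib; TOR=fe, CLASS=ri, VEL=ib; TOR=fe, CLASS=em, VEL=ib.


cell TOR=ri, CLASS=ki, VEL=ib:
underlying: faop-za-lam-lul
1. k -> g, p -> b, s -> z / V _ V: no change
2. f -> v, p -> b, s -> z, t -> d / _ Z: fires at position(s) 4: faobzalamlul
surface: faobzalamlul

cell TOR=ri, CLASS=em, VEL=fe:
underlying: faop-za-ze-ne
1. k -> g, p -> b, s -> z / V _ V: no change
2. f -> v, p -> b, s -> z, t -> d / _ Z: fires at position(s) 4: faobzazene
surface: faobzazene

cell TOR=fe, CLASS=ki, VEL=ib:
underlying: faop-iv-lam-lul
1. k -> g, p -> b, s -> z / V _ V: fires at position(s) 4: faobivlamlul
2. f -> v, p -> b, s -> z, t -> d / _ Z: no change
surface: faobivlamlul

cell TOR=fe, CLASS=ri, VEL=ib:
underlying: faop-iv-lam-ri
1. k -> g, p -> b, s -> z / V _ V: fires at position(s) 4: faobivlamri
2. f -> v, p -> b, s -> z, t -> d / _ Z: no change
surface: faobivlamri

cell TOR=fe, CLASS=em, VEL=ib:
underlying: faop-iv-lam-ne
1. k -> g, p -> b, s -> z / V _ V: fires at position(s) 4: faobivlamne
2. f -> v, p -> b, s -> z, t -> d / _ Z: no change
surface: faobivlamne


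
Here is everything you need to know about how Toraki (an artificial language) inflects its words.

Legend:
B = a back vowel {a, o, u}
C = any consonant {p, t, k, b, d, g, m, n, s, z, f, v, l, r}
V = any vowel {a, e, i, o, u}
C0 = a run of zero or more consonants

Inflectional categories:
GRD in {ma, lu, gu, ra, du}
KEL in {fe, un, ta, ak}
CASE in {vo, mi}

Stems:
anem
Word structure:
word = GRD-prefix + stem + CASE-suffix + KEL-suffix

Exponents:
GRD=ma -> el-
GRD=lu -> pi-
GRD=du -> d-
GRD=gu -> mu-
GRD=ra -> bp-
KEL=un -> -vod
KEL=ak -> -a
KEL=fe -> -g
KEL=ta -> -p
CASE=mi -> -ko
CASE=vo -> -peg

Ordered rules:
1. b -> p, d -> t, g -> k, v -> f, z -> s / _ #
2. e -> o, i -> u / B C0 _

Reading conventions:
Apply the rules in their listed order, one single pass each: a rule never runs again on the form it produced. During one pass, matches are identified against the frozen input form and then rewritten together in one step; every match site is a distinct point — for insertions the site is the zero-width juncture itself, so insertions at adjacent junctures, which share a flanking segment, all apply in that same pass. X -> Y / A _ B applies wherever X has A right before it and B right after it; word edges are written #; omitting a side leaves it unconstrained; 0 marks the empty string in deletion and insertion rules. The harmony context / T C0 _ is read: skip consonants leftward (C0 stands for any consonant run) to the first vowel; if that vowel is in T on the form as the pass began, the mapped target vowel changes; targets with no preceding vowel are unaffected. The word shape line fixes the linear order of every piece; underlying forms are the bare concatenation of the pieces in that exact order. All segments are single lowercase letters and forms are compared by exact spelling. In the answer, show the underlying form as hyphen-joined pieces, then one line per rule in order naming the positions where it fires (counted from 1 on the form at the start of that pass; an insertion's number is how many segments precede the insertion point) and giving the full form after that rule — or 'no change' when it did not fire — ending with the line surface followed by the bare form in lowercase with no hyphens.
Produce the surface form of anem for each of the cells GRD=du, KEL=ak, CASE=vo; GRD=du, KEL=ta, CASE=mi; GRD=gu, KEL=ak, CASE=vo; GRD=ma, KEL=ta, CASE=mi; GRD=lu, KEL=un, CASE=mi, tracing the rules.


cell GRD=du, KEL=ak, CASE=vo:
underlying: d-anem-peg-a
1. b -> p, d -> t, g -> k, v -> f, z -> s / _ #: no change
2. e -> o, i -> u / B C0 _: fires at position(s) 4: danompega
surface: danompega

cell GRD=du, KEL=ta, CASE=mi:
underlying: d-anem-ko-p
1. b -> p, d -> t, g -> k, v -> f, z -> s / _ #: no change
2. e -> o, i -> u / B C0 _: fires at position(s) 4: danomkop
surface: danomkop

cell GRD=gu, KEL=ak, CASE=vo:
underlying: mu-anem-peg-a
1. b -> p, d -> t, g -> k, v -> f, z -> s / _ #: no change
2. e -> o, i -> u / B C0 _: fires at position(s) 5: muanompega
surface: muanompega

cell GRD=ma, KEL=ta, CASE=mi:
underlying: el-anem-ko-p
1. b -> p, d -> t, g -> k, v -> f, z -> s / _ #: no change
2. e -> o, i -> u / B C0 _: fires at position(s) 5: elanomkop
surface: elanomkop

cell GRD=lu, KEL=un, CASE=mi:
underlying: pi-anem-ko-vod
1. b -> p, d -> t, g -> k, v -> f, z -> s / _ #: fires at position(s) 11: pianemkovot
2. e -> o, i -> u / B C0 _: fires at position(s) 5: pianomkovot
surface: pianomkovot


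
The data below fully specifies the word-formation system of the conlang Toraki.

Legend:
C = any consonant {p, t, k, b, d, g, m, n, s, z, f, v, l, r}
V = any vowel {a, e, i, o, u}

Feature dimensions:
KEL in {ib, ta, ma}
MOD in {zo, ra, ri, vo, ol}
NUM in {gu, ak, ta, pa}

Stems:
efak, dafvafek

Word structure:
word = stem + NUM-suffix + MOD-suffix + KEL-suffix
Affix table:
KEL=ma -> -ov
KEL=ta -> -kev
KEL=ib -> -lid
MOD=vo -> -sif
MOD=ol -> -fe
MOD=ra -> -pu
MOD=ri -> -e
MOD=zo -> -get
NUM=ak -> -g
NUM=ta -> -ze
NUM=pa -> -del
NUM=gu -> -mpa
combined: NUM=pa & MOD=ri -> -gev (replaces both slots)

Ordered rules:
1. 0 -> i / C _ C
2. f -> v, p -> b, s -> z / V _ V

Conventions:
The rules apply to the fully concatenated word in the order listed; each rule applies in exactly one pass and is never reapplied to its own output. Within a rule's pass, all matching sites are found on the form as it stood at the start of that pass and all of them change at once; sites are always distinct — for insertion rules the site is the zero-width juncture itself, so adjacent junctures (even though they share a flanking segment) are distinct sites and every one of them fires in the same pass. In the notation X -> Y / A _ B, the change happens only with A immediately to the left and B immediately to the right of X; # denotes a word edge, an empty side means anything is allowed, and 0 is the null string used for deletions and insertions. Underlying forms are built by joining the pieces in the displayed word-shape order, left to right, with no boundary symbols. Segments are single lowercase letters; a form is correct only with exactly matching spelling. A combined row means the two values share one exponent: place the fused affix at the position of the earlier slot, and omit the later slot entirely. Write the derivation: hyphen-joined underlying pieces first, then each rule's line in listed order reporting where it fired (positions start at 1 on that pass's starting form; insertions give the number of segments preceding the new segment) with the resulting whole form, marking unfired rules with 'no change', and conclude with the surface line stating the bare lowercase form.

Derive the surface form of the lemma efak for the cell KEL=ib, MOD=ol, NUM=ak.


underlying: efak-g-fe-lid
1. 0 -> i / C _ C: inserts after position(s) 4, 5: efakigifelid
2. f -> v, p -> b, s -> z / V _ V: fires at position(s) 2, 8: evakigivelid
surface: evakigivelid
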